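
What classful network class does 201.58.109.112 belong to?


First octet: 201
Binary: 11001001
110xxxxx -> Class C (192-223)
Class C, default mask 255.255.255.0 (/24)


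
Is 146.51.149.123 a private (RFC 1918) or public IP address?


RFC 1918 private ranges:
  10.0.0.0/8 (10.0.0.0 - 10.255.255.255)
  172.16.0.0/12 (172.16.0.0 - 172.31.255.255)
  192.168.0.0/16 (192.168.0.0 - 192.168.255.255)
Public (not in any RFC 1918 range)


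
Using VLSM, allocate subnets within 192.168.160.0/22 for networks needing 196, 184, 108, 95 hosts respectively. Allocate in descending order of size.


196 hosts -> /24 (254 usable): 192.168.160.0/24
184 hosts -> /24 (254 usable): 192.168.161.0/24
108 hosts -> /25 (126 usable): 192.168.162.0/25
95 hosts -> /25 (126 usable): 192.168.162.128/25
Allocation: 192.168.160.0/24 (196 hosts, 254 usable); 192.168.161.0/24 (184 hosts, 254 usable); 192.168.162.0/25 (108 hosts, 126 usable); 192.168.162.128/25 (95 hosts, 126 usable)


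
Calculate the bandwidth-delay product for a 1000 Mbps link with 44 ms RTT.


BDP = bandwidth * RTT
= 1000 Mbps * 44 ms
= 1000 * 1e6 * 44 / 1000 bits
= 44000000 bits
= 5500000 bytes
= 5371.0938 KB
BDP = 44000000 bits (5500000 bytes)


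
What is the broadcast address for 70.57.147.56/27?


Network: 70.57.147.32/27
Host bits = 5
Set all host bits to 1:
Broadcast: 70.57.147.63


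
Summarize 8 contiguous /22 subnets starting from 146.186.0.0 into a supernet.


Original prefix: /22
Number of subnets: 8 = 2^3
New prefix = 22 - 3 = 19
Supernet: 146.186.0.0/19


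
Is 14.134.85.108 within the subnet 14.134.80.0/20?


Subnet network: 14.134.80.0
Test IP AND mask: 14.134.80.0
Yes, 14.134.85.108 is in 14.134.80.0/20


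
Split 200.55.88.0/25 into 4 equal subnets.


New prefix = 25 + 2 = 27
Each subnet has 32 addresses
  200.55.88.0/27
  200.55.88.32/27
  200.55.88.64/27
  200.55.88.96/27
Subnets: 200.55.88.0/27, 200.55.88.32/27, 200.55.88.64/27, 200.55.88.96/27


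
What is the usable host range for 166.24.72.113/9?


Network: 166.0.0.0
Broadcast: 166.127.255.255
First usable = network + 1
Last usable = broadcast - 1
Range: 166.0.0.1 to 166.127.255.254


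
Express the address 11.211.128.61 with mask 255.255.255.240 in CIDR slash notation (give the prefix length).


Binary: 11111111.11111111.11111111.11110000
Count leading 1s
Prefix: /28


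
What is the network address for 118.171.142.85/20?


IP:   01110110.10101011.10001110.01010101
Mask: 11111111.11111111.11110000.00000000
AND operation:
Net:  01110110.10101011.10000000.00000000
Network: 118.171.128.0/20


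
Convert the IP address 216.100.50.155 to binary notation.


216 = 11011000
100 = 01100100
50 = 00110010
155 = 10011011
Binary: 11011000.01100100.00110010.10011011


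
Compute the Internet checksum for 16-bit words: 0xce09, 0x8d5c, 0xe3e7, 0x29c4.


Sum all words (with carry folding):
+ 0xce09 = 0xce09
+ 0x8d5c = 0x5b66
+ 0xe3e7 = 0x3f4e
+ 0x29c4 = 0x6912
One's complement: ~0x6912
Checksum = 0x96ed


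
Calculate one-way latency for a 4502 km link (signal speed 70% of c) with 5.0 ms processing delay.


Speed = 0.7 * 3e5 km/s = 210000 km/s
Propagation delay = 4502 / 210000 = 0.0214 s = 21.4381 ms
Processing delay = 5.0 ms
Total one-way latency = 26.4381 ms


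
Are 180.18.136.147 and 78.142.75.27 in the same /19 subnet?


Mask: 255.255.224.0
180.18.136.147 AND mask = 180.18.128.0
78.142.75.27 AND mask = 78.142.64.0
No, different subnets (180.18.128.0 vs 78.142.64.0)


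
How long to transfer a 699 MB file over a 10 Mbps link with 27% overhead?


Effective throughput = 10 * (1 - 27/100) = 7.3 Mbps
File size in Mb = 699 * 8 = 5592 Mb
Time = 5592 / 7.3
Time = 766.0274 seconds


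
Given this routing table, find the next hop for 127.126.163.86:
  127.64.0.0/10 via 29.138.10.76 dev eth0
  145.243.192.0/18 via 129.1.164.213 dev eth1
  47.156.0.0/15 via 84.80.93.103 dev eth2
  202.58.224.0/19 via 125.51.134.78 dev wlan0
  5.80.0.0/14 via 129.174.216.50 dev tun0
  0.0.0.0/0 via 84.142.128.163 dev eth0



Longest prefix match for 127.126.163.86:
  /10 127.64.0.0: MATCH
  /18 145.243.192.0: no
  /15 47.156.0.0: no
  /19 202.58.224.0: no
  /14 5.80.0.0: no
  /0 0.0.0.0: MATCH
Selected: next-hop 29.138.10.76 via eth0 (matched /10)


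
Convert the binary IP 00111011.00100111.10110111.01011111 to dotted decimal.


00111011 = 59
00100111 = 39
10110111 = 183
01011111 = 95
IP: 59.39.183.95


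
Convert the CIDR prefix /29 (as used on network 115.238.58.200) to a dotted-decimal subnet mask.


/29 means 29 network bits, 3 host bits
Binary: 11111111111111111111111111111000
Mask: 255.255.255.248


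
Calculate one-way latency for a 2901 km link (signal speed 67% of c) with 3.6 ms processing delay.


Speed = 0.67 * 3e5 km/s = 201000 km/s
Propagation delay = 2901 / 201000 = 0.0144 s = 14.4328 ms
Processing delay = 3.6 ms
Total one-way latency = 18.0328 ms


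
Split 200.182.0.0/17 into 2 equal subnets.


New prefix = 17 + 1 = 18
Each subnet has 16384 addresses
  200.182.0.0/18
  200.182.64.0/18
Subnets: 200.182.0.0/18, 200.182.64.0/18


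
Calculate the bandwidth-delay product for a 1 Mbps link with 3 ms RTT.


BDP = bandwidth * RTT
= 1 Mbps * 3 ms
= 1 * 1e6 * 3 / 1000 bits
= 3000 bits
= 375 bytes
BDP = 3000 bits (375 bytes)


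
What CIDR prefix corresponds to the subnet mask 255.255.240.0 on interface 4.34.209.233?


Binary: 11111111.11111111.11110000.00000000
Count leading 1s
Prefix: /20


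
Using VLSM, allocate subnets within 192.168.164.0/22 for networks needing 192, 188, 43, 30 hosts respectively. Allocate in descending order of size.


192 hosts -> /24 (254 usable): 192.168.164.0/24
188 hosts -> /24 (254 usable): 192.168.165.0/24
43 hosts -> /26 (62 usable): 192.168.166.0/26
30 hosts -> /27 (30 usable): 192.168.166.64/27
Allocation: 192.168.164.0/24 (192 hosts, 254 usable); 192.168.165.0/24 (188 hosts, 254 usable); 192.168.166.0/26 (43 hosts, 62 usable); 192.168.166.64/27 (30 hosts, 30 usable)


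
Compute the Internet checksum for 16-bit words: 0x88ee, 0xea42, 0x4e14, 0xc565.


Sum all words (with carry folding):
+ 0x88ee = 0x88ee
+ 0xea42 = 0x7331
+ 0x4e14 = 0xc145
+ 0xc565 = 0x86ab
One's complement: ~0x86ab
Checksum = 0x7954


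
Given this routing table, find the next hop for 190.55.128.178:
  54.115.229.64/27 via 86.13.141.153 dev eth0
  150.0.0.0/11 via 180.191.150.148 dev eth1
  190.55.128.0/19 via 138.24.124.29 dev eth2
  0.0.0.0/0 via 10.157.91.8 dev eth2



Longest prefix match for 190.55.128.178:
  /27 54.115.229.64: no
  /11 150.0.0.0: no
  /19 190.55.128.0: MATCH
  /0 0.0.0.0: MATCH
Selected: next-hop 138.24.124.29 via eth2 (matched /19)


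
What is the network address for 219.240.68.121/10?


IP:   11011011.11110000.01000100.01111001
Mask: 11111111.11000000.00000000.00000000
AND operation:
Net:  11011011.11000000.00000000.00000000
Network: 219.192.0.0/10


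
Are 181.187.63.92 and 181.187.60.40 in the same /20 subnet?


Mask: 255.255.240.0
181.187.63.92 AND mask = 181.187.48.0
181.187.60.40 AND mask = 181.187.48.0
Yes, same subnet (181.187.48.0)


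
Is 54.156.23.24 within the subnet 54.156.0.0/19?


Subnet network: 54.156.0.0
Test IP AND mask: 54.156.0.0
Yes, 54.156.23.24 is in 54.156.0.0/19


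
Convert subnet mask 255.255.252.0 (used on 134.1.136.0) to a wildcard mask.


Subnet mask: 255.255.252.0
Wildcard = 255.255.255.255 - subnet mask
255 - 255 = 0
255 - 255 = 0
255 - 252 = 3
255 - 0 = 255
Wildcard: 0.0.3.255


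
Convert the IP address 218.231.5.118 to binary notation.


218 = 11011010
231 = 11100111
5 = 00000101
118 = 01110110
Binary: 11011010.11100111.00000101.01110110


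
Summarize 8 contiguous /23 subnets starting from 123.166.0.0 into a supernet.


Original prefix: /23
Number of subnets: 8 = 2^3
New prefix = 23 - 3 = 20
Supernet: 123.166.0.0/20


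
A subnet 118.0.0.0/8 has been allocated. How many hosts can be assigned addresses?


Host bits = 32 - 8 = 24
Total addresses = 2^24 = 16777216
Usable = total - 2 (network and broadcast)
Usable hosts: 16777214


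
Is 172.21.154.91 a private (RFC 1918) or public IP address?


RFC 1918 private ranges:
  10.0.0.0/8 (10.0.0.0 - 10.255.255.255)
  172.16.0.0/12 (172.16.0.0 - 172.31.255.255)
  192.168.0.0/16 (192.168.0.0 - 192.168.255.255)
Private (in 172.16.0.0/12)


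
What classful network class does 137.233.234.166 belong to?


First octet: 137
Binary: 10001001
10xxxxxx -> Class B (128-191)
Class B, default mask 255.255.0.0 (/16)


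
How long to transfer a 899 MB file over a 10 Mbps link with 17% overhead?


Effective throughput = 10 * (1 - 17/100) = 8.3 Mbps
File size in Mb = 899 * 8 = 7192 Mb
Time = 7192 / 8.3
Time = 866.506 seconds


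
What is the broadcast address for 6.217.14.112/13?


Network: 6.216.0.0/13
Host bits = 19
Set all host bits to 1:
Broadcast: 6.223.255.255


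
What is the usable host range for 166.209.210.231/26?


Network: 166.209.210.192
Broadcast: 166.209.210.255
First usable = network + 1
Last usable = broadcast - 1
Range: 166.209.210.193 to 166.209.210.254


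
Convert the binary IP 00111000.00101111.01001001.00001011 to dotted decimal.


00111000 = 56
00101111 = 47
01001001 = 73
00001011 = 11
IP: 56.47.73.11


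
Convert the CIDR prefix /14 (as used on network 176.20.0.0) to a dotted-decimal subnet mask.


/14 means 14 network bits, 18 host bits
Binary: 11111111111111000000000000000000
Mask: 255.252.0.0


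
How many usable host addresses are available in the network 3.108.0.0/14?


Host bits = 32 - 14 = 18
Total addresses = 2^18 = 262144
Usable = total - 2 (network and broadcast)
Usable hosts: 262142


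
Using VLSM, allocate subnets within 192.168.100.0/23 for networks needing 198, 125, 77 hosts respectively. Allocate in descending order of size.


198 hosts -> /24 (254 usable): 192.168.100.0/24
125 hosts -> /25 (126 usable): 192.168.101.0/25
77 hosts -> /25 (126 usable): 192.168.101.128/25
Allocation: 192.168.100.0/24 (198 hosts, 254 usable); 192.168.101.0/25 (125 hosts, 126 usable); 192.168.101.128/25 (77 hosts, 126 usable)


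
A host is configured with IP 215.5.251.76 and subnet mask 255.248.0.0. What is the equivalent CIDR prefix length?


Binary: 11111111.11111000.00000000.00000000
Count leading 1s
Prefix: /13


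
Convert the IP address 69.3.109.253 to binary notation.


69 = 01000101
3 = 00000011
109 = 01101101
253 = 11111101
Binary: 01000101.00000011.01101101.11111101


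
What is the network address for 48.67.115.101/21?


IP:   00110000.01000011.01110011.01100101
Mask: 11111111.11111111.11111000.00000000
AND operation:
Net:  00110000.01000011.01110000.00000000
Network: 48.67.112.0/21


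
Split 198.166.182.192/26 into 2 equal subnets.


New prefix = 26 + 1 = 27
Each subnet has 32 addresses
  198.166.182.192/27
  198.166.182.224/27
Subnets: 198.166.182.192/27, 198.166.182.224/27


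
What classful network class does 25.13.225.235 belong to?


First octet: 25
Binary: 00011001
0xxxxxxx -> Class A (1-126)
Class A, default mask 255.0.0.0 (/8)


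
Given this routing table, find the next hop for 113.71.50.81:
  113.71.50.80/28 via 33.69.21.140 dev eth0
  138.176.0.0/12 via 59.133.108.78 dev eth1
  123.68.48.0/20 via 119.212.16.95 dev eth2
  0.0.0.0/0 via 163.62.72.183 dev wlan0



Longest prefix match for 113.71.50.81:
  /28 113.71.50.80: MATCH
  /12 138.176.0.0: no
  /20 123.68.48.0: no
  /0 0.0.0.0: MATCH
Selected: next-hop 33.69.21.140 via eth0 (matched /28)


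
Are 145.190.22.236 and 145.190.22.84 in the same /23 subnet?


Mask: 255.255.254.0
145.190.22.236 AND mask = 145.190.22.0
145.190.22.84 AND mask = 145.190.22.0
Yes, same subnet (145.190.22.0)


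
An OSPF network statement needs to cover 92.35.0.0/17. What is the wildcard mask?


Subnet mask: 255.255.128.0
Wildcard = 255.255.255.255 - subnet mask
255 - 255 = 0
255 - 255 = 0
255 - 128 = 127
255 - 0 = 255
Wildcard: 0.0.127.255


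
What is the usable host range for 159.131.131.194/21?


Network: 159.131.128.0
Broadcast: 159.131.135.255
First usable = network + 1
Last usable = broadcast - 1
Range: 159.131.128.1 to 159.131.135.254


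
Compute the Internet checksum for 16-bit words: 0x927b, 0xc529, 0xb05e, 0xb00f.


Sum all words (with carry folding):
+ 0x927b = 0x927b
+ 0xc529 = 0x57a5
+ 0xb05e = 0x0804
+ 0xb00f = 0xb813
One's complement: ~0xb813
Checksum = 0x47ec


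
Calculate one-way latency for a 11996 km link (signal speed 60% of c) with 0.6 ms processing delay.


Speed = 0.6 * 3e5 km/s = 180000 km/s
Propagation delay = 11996 / 180000 = 0.0666 s = 66.6444 ms
Processing delay = 0.6 ms
Total one-way latency = 67.2444 ms


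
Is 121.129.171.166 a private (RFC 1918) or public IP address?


RFC 1918 private ranges:
  10.0.0.0/8 (10.0.0.0 - 10.255.255.255)
  172.16.0.0/12 (172.16.0.0 - 172.31.255.255)
  192.168.0.0/16 (192.168.0.0 - 192.168.255.255)
Public (not in any RFC 1918 range)


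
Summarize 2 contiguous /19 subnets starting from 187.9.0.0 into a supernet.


Original prefix: /19
Number of subnets: 2 = 2^1
New prefix = 19 - 1 = 18
Supernet: 187.9.0.0/18


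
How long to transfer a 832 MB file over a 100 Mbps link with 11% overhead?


Effective throughput = 100 * (1 - 11/100) = 89 Mbps
File size in Mb = 832 * 8 = 6656 Mb
Time = 6656 / 89
Time = 74.7865 seconds


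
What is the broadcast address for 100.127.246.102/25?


Network: 100.127.246.0/25
Host bits = 7
Set all host bits to 1:
Broadcast: 100.127.246.127


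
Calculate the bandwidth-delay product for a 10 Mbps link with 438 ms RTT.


BDP = bandwidth * RTT
= 10 Mbps * 438 ms
= 10 * 1e6 * 438 / 1000 bits
= 4380000 bits
= 547500 bytes
= 534.668 KB
BDP = 4380000 bits (547500 bytes)


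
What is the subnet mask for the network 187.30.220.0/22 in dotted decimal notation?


/22 means 22 network bits, 10 host bits
Binary: 11111111111111111111110000000000
Mask: 255.255.252.0


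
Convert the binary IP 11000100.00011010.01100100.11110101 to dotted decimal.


11000100 = 196
00011010 = 26
01100100 = 100
11110101 = 245
IP: 196.26.100.245


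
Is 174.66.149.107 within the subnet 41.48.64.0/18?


Subnet network: 41.48.64.0
Test IP AND mask: 174.66.128.0
No, 174.66.149.107 is not in 41.48.64.0/18


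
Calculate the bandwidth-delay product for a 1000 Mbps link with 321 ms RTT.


BDP = bandwidth * RTT
= 1000 Mbps * 321 ms
= 1000 * 1e6 * 321 / 1000 bits
= 321000000 bits
= 40125000 bytes
= 39184.5703 KB
BDP = 321000000 bits (40125000 bytes)


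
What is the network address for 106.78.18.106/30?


IP:   01101010.01001110.00010010.01101010
Mask: 11111111.11111111.11111111.11111100
AND operation:
Net:  01101010.01001110.00010010.01101000
Network: 106.78.18.104/30


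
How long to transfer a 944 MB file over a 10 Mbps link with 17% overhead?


Effective throughput = 10 * (1 - 17/100) = 8.3 Mbps
File size in Mb = 944 * 8 = 7552 Mb
Time = 7552 / 8.3
Time = 909.8795 seconds


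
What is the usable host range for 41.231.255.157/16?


Network: 41.231.0.0
Broadcast: 41.231.255.255
First usable = network + 1
Last usable = broadcast - 1
Range: 41.231.0.1 to 41.231.255.254


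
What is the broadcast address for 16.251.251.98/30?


Network: 16.251.251.96/30
Host bits = 2
Set all host bits to 1:
Broadcast: 16.251.251.99


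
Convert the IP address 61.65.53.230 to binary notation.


61 = 00111101
65 = 01000001
53 = 00110101
230 = 11100110
Binary: 00111101.01000001.00110101.11100110


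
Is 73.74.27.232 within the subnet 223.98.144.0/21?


Subnet network: 223.98.144.0
Test IP AND mask: 73.74.24.0
No, 73.74.27.232 is not in 223.98.144.0/21


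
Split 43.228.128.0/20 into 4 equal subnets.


New prefix = 20 + 2 = 22
Each subnet has 1024 addresses
  43.228.128.0/22
  43.228.132.0/22
  43.228.136.0/22
  43.228.140.0/22
Subnets: 43.228.128.0/22, 43.228.132.0/22, 43.228.136.0/22, 43.228.140.0/22


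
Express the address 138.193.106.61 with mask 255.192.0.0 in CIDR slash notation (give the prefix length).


Binary: 11111111.11000000.00000000.00000000
Count leading 1s
Prefix: /10


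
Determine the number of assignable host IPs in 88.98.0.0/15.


Host bits = 32 - 15 = 17
Total addresses = 2^17 = 131072
Usable = total - 2 (network and broadcast)
Usable hosts: 131070


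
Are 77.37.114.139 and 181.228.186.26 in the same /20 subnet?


Mask: 255.255.240.0
77.37.114.139 AND mask = 77.37.112.0
181.228.186.26 AND mask = 181.228.176.0
No, different subnets (77.37.112.0 vs 181.228.176.0)


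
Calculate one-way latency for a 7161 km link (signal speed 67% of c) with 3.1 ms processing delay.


Speed = 0.67 * 3e5 km/s = 201000 km/s
Propagation delay = 7161 / 201000 = 0.0356 s = 35.6269 ms
Processing delay = 3.1 ms
Total one-way latency = 38.7269 ms


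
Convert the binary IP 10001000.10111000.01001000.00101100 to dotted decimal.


10001000 = 136
10111000 = 184
01001000 = 72
00101100 = 44
IP: 136.184.72.44


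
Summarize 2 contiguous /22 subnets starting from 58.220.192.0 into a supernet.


Original prefix: /22
Number of subnets: 2 = 2^1
New prefix = 22 - 1 = 21
Supernet: 58.220.192.0/21


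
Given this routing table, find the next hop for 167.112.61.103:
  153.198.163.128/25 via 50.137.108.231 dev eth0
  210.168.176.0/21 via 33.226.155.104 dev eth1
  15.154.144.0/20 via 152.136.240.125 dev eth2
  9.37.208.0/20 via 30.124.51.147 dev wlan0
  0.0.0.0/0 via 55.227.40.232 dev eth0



Longest prefix match for 167.112.61.103:
  /25 153.198.163.128: no
  /21 210.168.176.0: no
  /20 15.154.144.0: no
  /20 9.37.208.0: no
  /0 0.0.0.0: MATCH
Selected: next-hop 55.227.40.232 via eth0 (matched /0)


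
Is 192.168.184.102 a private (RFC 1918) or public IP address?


RFC 1918 private ranges:
  10.0.0.0/8 (10.0.0.0 - 10.255.255.255)
  172.16.0.0/12 (172.16.0.0 - 172.31.255.255)
  192.168.0.0/16 (192.168.0.0 - 192.168.255.255)
Private (in 192.168.0.0/16)


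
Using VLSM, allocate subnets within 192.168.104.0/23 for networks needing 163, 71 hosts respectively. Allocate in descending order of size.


163 hosts -> /24 (254 usable): 192.168.104.0/24
71 hosts -> /25 (126 usable): 192.168.105.0/25
Allocation: 192.168.104.0/24 (163 hosts, 254 usable); 192.168.105.0/25 (71 hosts, 126 usable)


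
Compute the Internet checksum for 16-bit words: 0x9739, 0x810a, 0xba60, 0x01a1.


Sum all words (with carry folding):
+ 0x9739 = 0x9739
+ 0x810a = 0x1844
+ 0xba60 = 0xd2a4
+ 0x01a1 = 0xd445
One's complement: ~0xd445
Checksum = 0x2bba


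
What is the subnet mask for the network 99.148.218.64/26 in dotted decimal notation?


/26 means 26 network bits, 6 host bits
Binary: 11111111111111111111111111000000
Mask: 255.255.255.192


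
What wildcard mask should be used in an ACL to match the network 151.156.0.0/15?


Subnet mask: 255.254.0.0
Wildcard = 255.255.255.255 - subnet mask
255 - 255 = 0
255 - 254 = 1
255 - 0 = 255
255 - 0 = 255
Wildcard: 0.1.255.255


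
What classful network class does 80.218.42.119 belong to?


First octet: 80
Binary: 01010000
0xxxxxxx -> Class A (1-126)
Class A, default mask 255.0.0.0 (/8)


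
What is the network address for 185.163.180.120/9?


IP:   10111001.10100011.10110100.01111000
Mask: 11111111.10000000.00000000.00000000
AND operation:
Net:  10111001.10000000.00000000.00000000
Network: 185.128.0.0/9


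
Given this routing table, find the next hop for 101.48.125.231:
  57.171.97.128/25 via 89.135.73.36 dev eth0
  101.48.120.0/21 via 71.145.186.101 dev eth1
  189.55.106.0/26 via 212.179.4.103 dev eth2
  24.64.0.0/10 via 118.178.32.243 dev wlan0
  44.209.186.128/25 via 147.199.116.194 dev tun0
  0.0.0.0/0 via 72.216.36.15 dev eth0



Longest prefix match for 101.48.125.231:
  /25 57.171.97.128: no
  /21 101.48.120.0: MATCH
  /26 189.55.106.0: no
  /10 24.64.0.0: no
  /25 44.209.186.128: no
  /0 0.0.0.0: MATCH
Selected: next-hop 71.145.186.101 via eth1 (matched /21)


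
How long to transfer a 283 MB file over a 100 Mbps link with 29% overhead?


Effective throughput = 100 * (1 - 29/100) = 71 Mbps
File size in Mb = 283 * 8 = 2264 Mb
Time = 2264 / 71
Time = 31.8873 seconds


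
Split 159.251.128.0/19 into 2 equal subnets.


New prefix = 19 + 1 = 20
Each subnet has 4096 addresses
  159.251.128.0/20
  159.251.144.0/20
Subnets: 159.251.128.0/20, 159.251.144.0/20


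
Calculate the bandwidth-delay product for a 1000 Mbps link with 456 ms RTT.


BDP = bandwidth * RTT
= 1000 Mbps * 456 ms
= 1000 * 1e6 * 456 / 1000 bits
= 456000000 bits
= 57000000 bytes
= 55664.0625 KB
BDP = 456000000 bits (57000000 bytes)


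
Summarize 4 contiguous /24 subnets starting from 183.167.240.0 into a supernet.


Original prefix: /24
Number of subnets: 4 = 2^2
New prefix = 24 - 2 = 22
Supernet: 183.167.240.0/22


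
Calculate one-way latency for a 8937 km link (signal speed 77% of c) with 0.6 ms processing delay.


Speed = 0.77 * 3e5 km/s = 231000 km/s
Propagation delay = 8937 / 231000 = 0.0387 s = 38.6883 ms
Processing delay = 0.6 ms
Total one-way latency = 39.2883 ms


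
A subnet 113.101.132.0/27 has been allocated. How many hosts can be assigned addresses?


Host bits = 32 - 27 = 5
Total addresses = 2^5 = 32
Usable = total - 2 (network and broadcast)
Usable hosts: 30


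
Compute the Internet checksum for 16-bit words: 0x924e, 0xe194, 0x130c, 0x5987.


Sum all words (with carry folding):
+ 0x924e = 0x924e
+ 0xe194 = 0x73e3
+ 0x130c = 0x86ef
+ 0x5987 = 0xe076
One's complement: ~0xe076
Checksum = 0x1f89


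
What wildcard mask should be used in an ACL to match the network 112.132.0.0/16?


Subnet mask: 255.255.0.0
Wildcard = 255.255.255.255 - subnet mask
255 - 255 = 0
255 - 255 = 0
255 - 0 = 255
255 - 0 = 255
Wildcard: 0.0.255.255


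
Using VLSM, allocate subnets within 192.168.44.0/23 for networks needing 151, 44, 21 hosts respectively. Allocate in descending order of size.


151 hosts -> /24 (254 usable): 192.168.44.0/24
44 hosts -> /26 (62 usable): 192.168.45.0/26
21 hosts -> /27 (30 usable): 192.168.45.64/27
Allocation: 192.168.44.0/24 (151 hosts, 254 usable); 192.168.45.0/26 (44 hosts, 62 usable); 192.168.45.64/27 (21 hosts, 30 usable)


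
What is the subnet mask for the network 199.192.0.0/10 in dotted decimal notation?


/10 means 10 network bits, 22 host bits
Binary: 11111111110000000000000000000000
Mask: 255.192.0.0


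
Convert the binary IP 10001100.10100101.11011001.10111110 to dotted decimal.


10001100 = 140
10100101 = 165
11011001 = 217
10111110 = 190
IP: 140.165.217.190


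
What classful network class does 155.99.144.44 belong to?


First octet: 155
Binary: 10011011
10xxxxxx -> Class B (128-191)
Class B, default mask 255.255.0.0 (/16)


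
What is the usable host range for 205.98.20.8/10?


Network: 205.64.0.0
Broadcast: 205.127.255.255
First usable = network + 1
Last usable = broadcast - 1
Range: 205.64.0.1 to 205.127.255.254


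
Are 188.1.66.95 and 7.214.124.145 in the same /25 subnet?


Mask: 255.255.255.128
188.1.66.95 AND mask = 188.1.66.0
7.214.124.145 AND mask = 7.214.124.128
No, different subnets (188.1.66.0 vs 7.214.124.128)


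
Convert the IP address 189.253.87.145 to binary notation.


189 = 10111101
253 = 11111101
87 = 01010111
145 = 10010001
Binary: 10111101.11111101.01010111.10010001


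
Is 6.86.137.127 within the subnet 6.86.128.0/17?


Subnet network: 6.86.128.0
Test IP AND mask: 6.86.128.0
Yes, 6.86.137.127 is in 6.86.128.0/17


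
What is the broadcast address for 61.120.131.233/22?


Network: 61.120.128.0/22
Host bits = 10
Set all host bits to 1:
Broadcast: 61.120.131.255


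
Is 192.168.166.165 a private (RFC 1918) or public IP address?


RFC 1918 private ranges:
  10.0.0.0/8 (10.0.0.0 - 10.255.255.255)
  172.16.0.0/12 (172.16.0.0 - 172.31.255.255)
  192.168.0.0/16 (192.168.0.0 - 192.168.255.255)
Private (in 192.168.0.0/16)


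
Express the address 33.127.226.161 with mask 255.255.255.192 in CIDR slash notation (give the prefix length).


Binary: 11111111.11111111.11111111.11000000
Count leading 1s
Prefix: /26


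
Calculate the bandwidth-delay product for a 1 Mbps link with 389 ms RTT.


BDP = bandwidth * RTT
= 1 Mbps * 389 ms
= 1 * 1e6 * 389 / 1000 bits
= 389000 bits
= 48625 bytes
= 47.4854 KB
BDP = 389000 bits (48625 bytes)


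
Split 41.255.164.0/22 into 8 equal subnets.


New prefix = 22 + 3 = 25
Each subnet has 128 addresses
  41.255.164.0/25
  41.255.164.128/25
  41.255.165.0/25
  41.255.165.128/25
  41.255.166.0/25
  41.255.166.128/25
  41.255.167.0/25
  41.255.167.128/25
Subnets: 41.255.164.0/25, 41.255.164.128/25, 41.255.165.0/25, 41.255.165.128/25, 41.255.166.0/25, 41.255.166.128/25, 41.255.167.0/25, 41.255.167.128/25


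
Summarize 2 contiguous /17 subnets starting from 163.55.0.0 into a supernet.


Original prefix: /17
Number of subnets: 2 = 2^1
New prefix = 17 - 1 = 16
Supernet: 163.55.0.0/16


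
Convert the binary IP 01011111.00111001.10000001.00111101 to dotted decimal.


01011111 = 95
00111001 = 57
10000001 = 129
00111101 = 61
IP: 95.57.129.61


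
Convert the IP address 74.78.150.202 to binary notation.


74 = 01001010
78 = 01001110
150 = 10010110
202 = 11001010
Binary: 01001010.01001110.10010110.11001010


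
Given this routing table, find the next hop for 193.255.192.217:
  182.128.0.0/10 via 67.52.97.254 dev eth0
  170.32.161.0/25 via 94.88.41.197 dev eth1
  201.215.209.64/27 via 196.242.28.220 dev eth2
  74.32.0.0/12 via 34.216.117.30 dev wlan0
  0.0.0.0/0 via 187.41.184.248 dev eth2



Longest prefix match for 193.255.192.217:
  /10 182.128.0.0: no
  /25 170.32.161.0: no
  /27 201.215.209.64: no
  /12 74.32.0.0: no
  /0 0.0.0.0: MATCH
Selected: next-hop 187.41.184.248 via eth2 (matched /0)


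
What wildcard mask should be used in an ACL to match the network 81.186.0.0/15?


Subnet mask: 255.254.0.0
Wildcard = 255.255.255.255 - subnet mask
255 - 255 = 0
255 - 254 = 1
255 - 0 = 255
255 - 0 = 255
Wildcard: 0.1.255.255


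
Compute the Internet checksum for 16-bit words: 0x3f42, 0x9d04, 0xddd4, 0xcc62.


Sum all words (with carry folding):
+ 0x3f42 = 0x3f42
+ 0x9d04 = 0xdc46
+ 0xddd4 = 0xba1b
+ 0xcc62 = 0x867e
One's complement: ~0x867e
Checksum = 0x7981


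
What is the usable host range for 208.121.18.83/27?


Network: 208.121.18.64
Broadcast: 208.121.18.95
First usable = network + 1
Last usable = broadcast - 1
Range: 208.121.18.65 to 208.121.18.94


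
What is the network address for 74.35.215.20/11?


IP:   01001010.00100011.11010111.00010100
Mask: 11111111.11100000.00000000.00000000
AND operation:
Net:  01001010.00100000.00000000.00000000
Network: 74.32.0.0/11


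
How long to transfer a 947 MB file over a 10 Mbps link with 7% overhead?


Effective throughput = 10 * (1 - 7/100) = 9.3 Mbps
File size in Mb = 947 * 8 = 7576 Mb
Time = 7576 / 9.3
Time = 814.6237 seconds


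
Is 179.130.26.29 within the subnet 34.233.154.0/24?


Subnet network: 34.233.154.0
Test IP AND mask: 179.130.26.0
No, 179.130.26.29 is not in 34.233.154.0/24


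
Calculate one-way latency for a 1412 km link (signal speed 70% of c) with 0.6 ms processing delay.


Speed = 0.7 * 3e5 km/s = 210000 km/s
Propagation delay = 1412 / 210000 = 0.0067 s = 6.7238 ms
Processing delay = 0.6 ms
Total one-way latency = 7.3238 ms


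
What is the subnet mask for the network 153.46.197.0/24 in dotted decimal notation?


/24 means 24 network bits, 8 host bits
Binary: 11111111111111111111111100000000
Mask: 255.255.255.0


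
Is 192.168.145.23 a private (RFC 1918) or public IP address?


RFC 1918 private ranges:
  10.0.0.0/8 (10.0.0.0 - 10.255.255.255)
  172.16.0.0/12 (172.16.0.0 - 172.31.255.255)
  192.168.0.0/16 (192.168.0.0 - 192.168.255.255)
Private (in 192.168.0.0/16)


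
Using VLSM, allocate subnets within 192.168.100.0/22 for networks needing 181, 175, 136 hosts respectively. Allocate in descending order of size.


181 hosts -> /24 (254 usable): 192.168.100.0/24
175 hosts -> /24 (254 usable): 192.168.101.0/24
136 hosts -> /24 (254 usable): 192.168.102.0/24
Allocation: 192.168.100.0/24 (181 hosts, 254 usable); 192.168.101.0/24 (175 hosts, 254 usable); 192.168.102.0/24 (136 hosts, 254 usable)


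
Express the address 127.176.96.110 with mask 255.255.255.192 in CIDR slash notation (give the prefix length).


Binary: 11111111.11111111.11111111.11000000
Count leading 1s
Prefix: /26


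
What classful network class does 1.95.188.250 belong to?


First octet: 1
Binary: 00000001
0xxxxxxx -> Class A (1-126)
Class A, default mask 255.0.0.0 (/8)


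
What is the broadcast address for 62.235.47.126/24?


Network: 62.235.47.0/24
Host bits = 8
Set all host bits to 1:
Broadcast: 62.235.47.255


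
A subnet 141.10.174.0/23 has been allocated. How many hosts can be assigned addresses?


Host bits = 32 - 23 = 9
Total addresses = 2^9 = 512
Usable = total - 2 (network and broadcast)
Usable hosts: 510


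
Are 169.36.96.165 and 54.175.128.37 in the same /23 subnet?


Mask: 255.255.254.0
169.36.96.165 AND mask = 169.36.96.0
54.175.128.37 AND mask = 54.175.128.0
No, different subnets (169.36.96.0 vs 54.175.128.0)


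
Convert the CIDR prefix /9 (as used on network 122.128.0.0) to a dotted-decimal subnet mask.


/9 means 9 network bits, 23 host bits
Binary: 11111111100000000000000000000000
Mask: 255.128.0.0


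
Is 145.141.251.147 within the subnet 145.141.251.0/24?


Subnet network: 145.141.251.0
Test IP AND mask: 145.141.251.0
Yes, 145.141.251.147 is in 145.141.251.0/24


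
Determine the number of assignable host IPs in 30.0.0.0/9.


Host bits = 32 - 9 = 23
Total addresses = 2^23 = 8388608
Usable = total - 2 (network and broadcast)
Usable hosts: 8388606


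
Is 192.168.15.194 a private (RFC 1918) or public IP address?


RFC 1918 private ranges:
  10.0.0.0/8 (10.0.0.0 - 10.255.255.255)
  172.16.0.0/12 (172.16.0.0 - 172.31.255.255)
  192.168.0.0/16 (192.168.0.0 - 192.168.255.255)
Private (in 192.168.0.0/16)


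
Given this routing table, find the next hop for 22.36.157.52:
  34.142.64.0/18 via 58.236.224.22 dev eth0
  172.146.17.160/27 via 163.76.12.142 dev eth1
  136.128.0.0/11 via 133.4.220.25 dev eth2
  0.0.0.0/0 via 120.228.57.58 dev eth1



Longest prefix match for 22.36.157.52:
  /18 34.142.64.0: no
  /27 172.146.17.160: no
  /11 136.128.0.0: no
  /0 0.0.0.0: MATCH
Selected: next-hop 120.228.57.58 via eth1 (matched /0)


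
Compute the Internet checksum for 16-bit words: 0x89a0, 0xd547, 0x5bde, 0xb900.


Sum all words (with carry folding):
+ 0x89a0 = 0x89a0
+ 0xd547 = 0x5ee8
+ 0x5bde = 0xbac6
+ 0xb900 = 0x73c7
One's complement: ~0x73c7
Checksum = 0x8c38


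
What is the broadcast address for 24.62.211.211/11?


Network: 24.32.0.0/11
Host bits = 21
Set all host bits to 1:
Broadcast: 24.63.255.255


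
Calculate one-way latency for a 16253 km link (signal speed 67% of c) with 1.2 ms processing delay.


Speed = 0.67 * 3e5 km/s = 201000 km/s
Propagation delay = 16253 / 201000 = 0.0809 s = 80.8607 ms
Processing delay = 1.2 ms
Total one-way latency = 82.0607 ms


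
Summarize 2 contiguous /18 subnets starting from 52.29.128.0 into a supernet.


Original prefix: /18
Number of subnets: 2 = 2^1
New prefix = 18 - 1 = 17
Supernet: 52.29.128.0/17


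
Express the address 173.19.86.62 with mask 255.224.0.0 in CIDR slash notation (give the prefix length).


Binary: 11111111.11100000.00000000.00000000
Count leading 1s
Prefix: /11


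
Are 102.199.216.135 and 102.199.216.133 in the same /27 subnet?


Mask: 255.255.255.224
102.199.216.135 AND mask = 102.199.216.128
102.199.216.133 AND mask = 102.199.216.128
Yes, same subnet (102.199.216.128)


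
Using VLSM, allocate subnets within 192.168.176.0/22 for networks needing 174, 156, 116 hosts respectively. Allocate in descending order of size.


174 hosts -> /24 (254 usable): 192.168.176.0/24
156 hosts -> /24 (254 usable): 192.168.177.0/24
116 hosts -> /25 (126 usable): 192.168.178.0/25
Allocation: 192.168.176.0/24 (174 hosts, 254 usable); 192.168.177.0/24 (156 hosts, 254 usable); 192.168.178.0/25 (116 hosts, 126 usable)


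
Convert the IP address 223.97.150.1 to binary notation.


223 = 11011111
97 = 01100001
150 = 10010110
1 = 00000001
Binary: 11011111.01100001.10010110.00000001


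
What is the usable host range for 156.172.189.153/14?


Network: 156.172.0.0
Broadcast: 156.175.255.255
First usable = network + 1
Last usable = broadcast - 1
Range: 156.172.0.1 to 156.175.255.254


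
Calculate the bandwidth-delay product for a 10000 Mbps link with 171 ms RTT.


BDP = bandwidth * RTT
= 10000 Mbps * 171 ms
= 10000 * 1e6 * 171 / 1000 bits
= 1710000000 bits
= 213750000 bytes
= 208740.2344 KB
BDP = 1710000000 bits (213750000 bytes)


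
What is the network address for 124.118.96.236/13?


IP:   01111100.01110110.01100000.11101100
Mask: 11111111.11111000.00000000.00000000
AND operation:
Net:  01111100.01110000.00000000.00000000
Network: 124.112.0.0/13


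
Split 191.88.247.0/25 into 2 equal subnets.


New prefix = 25 + 1 = 26
Each subnet has 64 addresses
  191.88.247.0/26
  191.88.247.64/26
Subnets: 191.88.247.0/26, 191.88.247.64/26


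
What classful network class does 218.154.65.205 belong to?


First octet: 218
Binary: 11011010
110xxxxx -> Class C (192-223)
Class C, default mask 255.255.255.0 (/24)


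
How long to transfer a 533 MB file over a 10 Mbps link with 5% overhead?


Effective throughput = 10 * (1 - 5/100) = 9.5 Mbps
File size in Mb = 533 * 8 = 4264 Mb
Time = 4264 / 9.5
Time = 448.8421 seconds


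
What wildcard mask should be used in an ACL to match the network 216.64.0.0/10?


Subnet mask: 255.192.0.0
Wildcard = 255.255.255.255 - subnet mask
255 - 255 = 0
255 - 192 = 63
255 - 0 = 255
255 - 0 = 255
Wildcard: 0.63.255.255


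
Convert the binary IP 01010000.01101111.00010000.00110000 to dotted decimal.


01010000 = 80
01101111 = 111
00010000 = 16
00110000 = 48
IP: 80.111.16.48


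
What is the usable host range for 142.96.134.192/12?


Network: 142.96.0.0
Broadcast: 142.111.255.255
First usable = network + 1
Last usable = broadcast - 1
Range: 142.96.0.1 to 142.111.255.254


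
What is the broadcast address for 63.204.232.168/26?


Network: 63.204.232.128/26
Host bits = 6
Set all host bits to 1:
Broadcast: 63.204.232.191


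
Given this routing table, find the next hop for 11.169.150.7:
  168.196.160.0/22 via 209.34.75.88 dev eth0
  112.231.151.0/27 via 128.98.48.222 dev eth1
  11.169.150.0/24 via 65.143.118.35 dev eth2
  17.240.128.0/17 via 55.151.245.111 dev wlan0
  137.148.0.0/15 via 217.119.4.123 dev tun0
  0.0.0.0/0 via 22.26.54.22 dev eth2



Longest prefix match for 11.169.150.7:
  /22 168.196.160.0: no
  /27 112.231.151.0: no
  /24 11.169.150.0: MATCH
  /17 17.240.128.0: no
  /15 137.148.0.0: no
  /0 0.0.0.0: MATCH
Selected: next-hop 65.143.118.35 via eth2 (matched /24)


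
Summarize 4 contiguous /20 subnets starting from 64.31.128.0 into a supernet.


Original prefix: /20
Number of subnets: 4 = 2^2
New prefix = 20 - 2 = 18
Supernet: 64.31.128.0/18


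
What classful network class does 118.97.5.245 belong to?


First octet: 118
Binary: 01110110
0xxxxxxx -> Class A (1-126)
Class A, default mask 255.0.0.0 (/8)


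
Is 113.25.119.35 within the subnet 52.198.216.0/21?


Subnet network: 52.198.216.0
Test IP AND mask: 113.25.112.0
No, 113.25.119.35 is not in 52.198.216.0/21


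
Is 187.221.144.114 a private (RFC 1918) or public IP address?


RFC 1918 private ranges:
  10.0.0.0/8 (10.0.0.0 - 10.255.255.255)
  172.16.0.0/12 (172.16.0.0 - 172.31.255.255)
  192.168.0.0/16 (192.168.0.0 - 192.168.255.255)
Public (not in any RFC 1918 range)


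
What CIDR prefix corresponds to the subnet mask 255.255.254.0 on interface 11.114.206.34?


Binary: 11111111.11111111.11111110.00000000
Count leading 1s
Prefix: /23


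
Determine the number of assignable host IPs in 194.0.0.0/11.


Host bits = 32 - 11 = 21
Total addresses = 2^21 = 2097152
Usable = total - 2 (network and broadcast)
Usable hosts: 2097150


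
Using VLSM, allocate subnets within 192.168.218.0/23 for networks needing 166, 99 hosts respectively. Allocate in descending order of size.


166 hosts -> /24 (254 usable): 192.168.218.0/24
99 hosts -> /25 (126 usable): 192.168.219.0/25
Allocation: 192.168.218.0/24 (166 hosts, 254 usable); 192.168.219.0/25 (99 hosts, 126 usable)


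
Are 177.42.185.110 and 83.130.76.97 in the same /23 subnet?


Mask: 255.255.254.0
177.42.185.110 AND mask = 177.42.184.0
83.130.76.97 AND mask = 83.130.76.0
No, different subnets (177.42.184.0 vs 83.130.76.0)


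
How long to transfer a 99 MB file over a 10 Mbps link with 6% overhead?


Effective throughput = 10 * (1 - 6/100) = 9.4 Mbps
File size in Mb = 99 * 8 = 792 Mb
Time = 792 / 9.4
Time = 84.2553 seconds


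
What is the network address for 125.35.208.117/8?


IP:   01111101.00100011.11010000.01110101
Mask: 11111111.00000000.00000000.00000000
AND operation:
Net:  01111101.00000000.00000000.00000000
Network: 125.0.0.0/8


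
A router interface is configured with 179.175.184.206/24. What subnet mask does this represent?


/24 means 24 network bits, 8 host bits
Binary: 11111111111111111111111100000000
Mask: 255.255.255.0


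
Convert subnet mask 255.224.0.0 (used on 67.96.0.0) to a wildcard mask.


Subnet mask: 255.224.0.0
Wildcard = 255.255.255.255 - subnet mask
255 - 255 = 0
255 - 224 = 31
255 - 0 = 255
255 - 0 = 255
Wildcard: 0.31.255.255


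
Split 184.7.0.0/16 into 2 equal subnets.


New prefix = 16 + 1 = 17
Each subnet has 32768 addresses
  184.7.0.0/17
  184.7.128.0/17
Subnets: 184.7.0.0/17, 184.7.128.0/17


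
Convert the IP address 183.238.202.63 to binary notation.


183 = 10110111
238 = 11101110
202 = 11001010
63 = 00111111
Binary: 10110111.11101110.11001010.00111111


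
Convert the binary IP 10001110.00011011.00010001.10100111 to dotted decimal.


10001110 = 142
00011011 = 27
00010001 = 17
10100111 = 167
IP: 142.27.17.167


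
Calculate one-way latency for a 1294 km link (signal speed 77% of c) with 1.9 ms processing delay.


Speed = 0.77 * 3e5 km/s = 231000 km/s
Propagation delay = 1294 / 231000 = 0.0056 s = 5.6017 ms
Processing delay = 1.9 ms
Total one-way latency = 7.5017 ms


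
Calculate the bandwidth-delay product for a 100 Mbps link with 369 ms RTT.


BDP = bandwidth * RTT
= 100 Mbps * 369 ms
= 100 * 1e6 * 369 / 1000 bits
= 36900000 bits
= 4612500 bytes
= 4504.3945 KB
BDP = 36900000 bits (4612500 bytes)


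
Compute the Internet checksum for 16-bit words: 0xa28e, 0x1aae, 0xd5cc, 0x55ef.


Sum all words (with carry folding):
+ 0xa28e = 0xa28e
+ 0x1aae = 0xbd3c
+ 0xd5cc = 0x9309
+ 0x55ef = 0xe8f8
One's complement: ~0xe8f8
Checksum = 0x1707


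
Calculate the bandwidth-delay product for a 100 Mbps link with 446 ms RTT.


BDP = bandwidth * RTT
= 100 Mbps * 446 ms
= 100 * 1e6 * 446 / 1000 bits
= 44600000 bits
= 5575000 bytes
= 5444.3359 KB
BDP = 44600000 bits (5575000 bytes)


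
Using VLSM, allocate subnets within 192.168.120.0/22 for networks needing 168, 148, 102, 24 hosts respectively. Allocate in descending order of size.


168 hosts -> /24 (254 usable): 192.168.120.0/24
148 hosts -> /24 (254 usable): 192.168.121.0/24
102 hosts -> /25 (126 usable): 192.168.122.0/25
24 hosts -> /27 (30 usable): 192.168.122.128/27
Allocation: 192.168.120.0/24 (168 hosts, 254 usable); 192.168.121.0/24 (148 hosts, 254 usable); 192.168.122.0/25 (102 hosts, 126 usable); 192.168.122.128/27 (24 hosts, 30 usable)


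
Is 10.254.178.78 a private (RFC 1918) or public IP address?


RFC 1918 private ranges:
  10.0.0.0/8 (10.0.0.0 - 10.255.255.255)
  172.16.0.0/12 (172.16.0.0 - 172.31.255.255)
  192.168.0.0/16 (192.168.0.0 - 192.168.255.255)
Private (in 10.0.0.0/8)
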